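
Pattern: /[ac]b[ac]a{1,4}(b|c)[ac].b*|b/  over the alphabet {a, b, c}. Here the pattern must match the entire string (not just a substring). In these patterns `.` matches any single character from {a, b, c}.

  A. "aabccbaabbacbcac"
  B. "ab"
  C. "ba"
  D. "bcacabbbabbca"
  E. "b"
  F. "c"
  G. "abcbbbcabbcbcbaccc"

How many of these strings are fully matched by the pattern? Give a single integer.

A → no match
B → no match
C → no match
D → no match
E → match
F → no match
G → no match
Total matched: 1

1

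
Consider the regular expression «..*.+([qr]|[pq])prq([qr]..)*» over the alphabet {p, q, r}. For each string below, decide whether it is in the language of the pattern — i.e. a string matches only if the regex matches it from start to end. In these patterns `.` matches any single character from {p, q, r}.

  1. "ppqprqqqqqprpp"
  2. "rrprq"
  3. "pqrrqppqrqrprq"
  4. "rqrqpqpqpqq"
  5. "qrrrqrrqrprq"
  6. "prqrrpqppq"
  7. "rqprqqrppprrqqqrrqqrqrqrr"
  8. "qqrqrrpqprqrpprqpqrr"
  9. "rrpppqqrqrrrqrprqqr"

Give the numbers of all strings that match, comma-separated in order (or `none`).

1 → no match
2 → no match
3 → match
4 → no match
5 → match
6 → no match
7 → no match
8 → match
9 → no match

3, 5, 8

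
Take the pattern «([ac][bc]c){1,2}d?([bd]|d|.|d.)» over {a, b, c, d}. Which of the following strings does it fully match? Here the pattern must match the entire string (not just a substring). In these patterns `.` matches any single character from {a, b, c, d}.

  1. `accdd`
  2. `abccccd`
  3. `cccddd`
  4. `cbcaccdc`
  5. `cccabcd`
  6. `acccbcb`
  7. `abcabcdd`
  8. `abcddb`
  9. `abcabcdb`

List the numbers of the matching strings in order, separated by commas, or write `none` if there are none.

1, 2, 3, 4, 5, 6, 7, 8, 9

1 → match
2 → match
3 → match
4 → match
5 → match
6 → match
7 → match
8 → match
9 → match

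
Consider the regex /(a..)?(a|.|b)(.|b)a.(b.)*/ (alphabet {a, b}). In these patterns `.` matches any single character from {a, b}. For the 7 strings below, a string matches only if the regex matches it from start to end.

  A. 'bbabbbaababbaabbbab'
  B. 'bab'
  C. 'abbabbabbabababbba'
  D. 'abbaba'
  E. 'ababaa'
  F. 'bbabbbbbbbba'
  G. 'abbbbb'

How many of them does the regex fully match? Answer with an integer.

1

A → no match
B → no match
C → no match
D → no match
E → no match
F → match
G → no match
Total matched: 1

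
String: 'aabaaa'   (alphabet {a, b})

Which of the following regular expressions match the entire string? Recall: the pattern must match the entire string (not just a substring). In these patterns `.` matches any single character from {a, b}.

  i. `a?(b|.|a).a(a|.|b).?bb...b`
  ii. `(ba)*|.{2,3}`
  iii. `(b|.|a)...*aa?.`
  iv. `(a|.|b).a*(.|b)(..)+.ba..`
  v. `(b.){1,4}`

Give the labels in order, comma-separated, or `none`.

iii

i → no match — must end with 'b'
ii → no match
iii → match
iv → no match
v → no match — must start with 'b'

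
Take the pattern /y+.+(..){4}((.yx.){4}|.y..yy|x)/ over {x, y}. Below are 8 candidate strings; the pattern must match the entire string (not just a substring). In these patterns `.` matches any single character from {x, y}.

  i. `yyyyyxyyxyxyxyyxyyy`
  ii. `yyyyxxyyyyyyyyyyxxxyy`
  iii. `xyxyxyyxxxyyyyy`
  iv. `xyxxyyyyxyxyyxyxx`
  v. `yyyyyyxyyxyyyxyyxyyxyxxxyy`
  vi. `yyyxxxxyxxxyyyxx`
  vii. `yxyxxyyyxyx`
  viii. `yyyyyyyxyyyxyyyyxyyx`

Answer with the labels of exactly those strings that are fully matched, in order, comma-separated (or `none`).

i → match
ii → no match
iii → no match — must start with `y`
iv → no match — must start with `y`
v → no match
vi → match
vii. `yxyxxyyyxyx` → match
viii → match

i, vi, vii, viii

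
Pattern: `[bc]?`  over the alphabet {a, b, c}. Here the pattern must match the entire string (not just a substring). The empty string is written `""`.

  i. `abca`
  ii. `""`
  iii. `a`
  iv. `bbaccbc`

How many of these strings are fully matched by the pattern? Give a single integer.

i. `abca` → no match
ii. `""` → match
iii. `a` → no match
iv. `bbaccbc` → no match
Total matched: 1

1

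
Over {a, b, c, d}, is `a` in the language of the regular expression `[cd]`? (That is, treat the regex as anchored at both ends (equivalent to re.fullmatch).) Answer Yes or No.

No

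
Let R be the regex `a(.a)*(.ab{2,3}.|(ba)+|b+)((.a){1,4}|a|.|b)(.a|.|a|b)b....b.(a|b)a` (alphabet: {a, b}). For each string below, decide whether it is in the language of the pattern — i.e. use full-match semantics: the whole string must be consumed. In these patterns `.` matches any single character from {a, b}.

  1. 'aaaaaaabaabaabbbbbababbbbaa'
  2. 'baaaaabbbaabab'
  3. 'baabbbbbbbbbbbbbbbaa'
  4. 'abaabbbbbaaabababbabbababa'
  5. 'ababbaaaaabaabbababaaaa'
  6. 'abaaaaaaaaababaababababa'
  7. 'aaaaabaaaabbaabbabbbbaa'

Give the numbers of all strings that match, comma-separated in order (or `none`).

none

1 → no match
2 → no match — must start with 'a'
3 → no match — must start with 'a'
4 → no match
5 → no match
6 → no match
7 → no match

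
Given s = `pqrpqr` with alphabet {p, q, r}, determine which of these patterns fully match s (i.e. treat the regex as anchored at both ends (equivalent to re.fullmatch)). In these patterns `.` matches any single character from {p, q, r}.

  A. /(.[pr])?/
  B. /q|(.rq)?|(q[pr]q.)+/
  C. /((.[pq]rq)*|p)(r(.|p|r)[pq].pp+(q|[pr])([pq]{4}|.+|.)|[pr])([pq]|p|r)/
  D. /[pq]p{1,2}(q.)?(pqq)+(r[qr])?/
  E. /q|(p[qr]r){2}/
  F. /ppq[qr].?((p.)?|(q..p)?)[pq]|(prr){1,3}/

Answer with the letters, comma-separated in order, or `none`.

E

A → no match
B → no match
C → no match
D → no match
E → match
F → no match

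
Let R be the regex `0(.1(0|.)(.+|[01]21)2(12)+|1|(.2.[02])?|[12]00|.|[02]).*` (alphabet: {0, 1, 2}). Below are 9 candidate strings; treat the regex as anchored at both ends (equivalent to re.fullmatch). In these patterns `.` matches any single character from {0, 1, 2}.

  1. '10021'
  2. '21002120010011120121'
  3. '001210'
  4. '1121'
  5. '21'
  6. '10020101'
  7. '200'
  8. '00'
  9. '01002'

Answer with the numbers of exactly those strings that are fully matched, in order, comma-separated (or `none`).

1 → no match — must start with '0'
2 → no match — must start with '0'
3 → match
4 → no match — must start with '0'
5 → no match — must start with '0'
6 → no match — must start with '0'
7 → no match — must start with '0'
8 → match
9 → match

3, 8, 9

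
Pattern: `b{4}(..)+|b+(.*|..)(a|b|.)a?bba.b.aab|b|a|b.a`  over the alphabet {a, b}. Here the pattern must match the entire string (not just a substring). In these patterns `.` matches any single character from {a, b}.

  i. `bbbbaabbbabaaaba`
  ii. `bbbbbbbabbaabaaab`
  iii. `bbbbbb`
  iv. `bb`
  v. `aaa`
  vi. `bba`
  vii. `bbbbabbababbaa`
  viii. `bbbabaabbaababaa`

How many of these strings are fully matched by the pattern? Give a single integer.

5

i → match
ii → match
iii → match
iv → no match
v → no match
vi → match
vii → match
viii → no match
Total matched: 5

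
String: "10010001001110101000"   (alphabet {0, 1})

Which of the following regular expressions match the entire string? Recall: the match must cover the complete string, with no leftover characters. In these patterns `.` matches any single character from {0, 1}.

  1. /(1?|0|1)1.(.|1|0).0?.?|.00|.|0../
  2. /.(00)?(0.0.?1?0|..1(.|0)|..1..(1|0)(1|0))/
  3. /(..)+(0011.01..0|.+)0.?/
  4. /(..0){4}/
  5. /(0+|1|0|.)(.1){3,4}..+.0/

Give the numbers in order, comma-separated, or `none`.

1 → no match
2 → no match
3 → match
4 → no match
5 → no match

3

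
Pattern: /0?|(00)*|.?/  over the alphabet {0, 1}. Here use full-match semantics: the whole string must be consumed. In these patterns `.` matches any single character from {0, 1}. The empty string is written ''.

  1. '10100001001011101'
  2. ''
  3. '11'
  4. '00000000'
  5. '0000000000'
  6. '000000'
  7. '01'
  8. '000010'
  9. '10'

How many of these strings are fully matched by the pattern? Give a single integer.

4

1 → no match
2 → match
3 → no match
4 → match
5 → match
6 → match
7 → no match
8 → no match
9 → no match
Total matched: 4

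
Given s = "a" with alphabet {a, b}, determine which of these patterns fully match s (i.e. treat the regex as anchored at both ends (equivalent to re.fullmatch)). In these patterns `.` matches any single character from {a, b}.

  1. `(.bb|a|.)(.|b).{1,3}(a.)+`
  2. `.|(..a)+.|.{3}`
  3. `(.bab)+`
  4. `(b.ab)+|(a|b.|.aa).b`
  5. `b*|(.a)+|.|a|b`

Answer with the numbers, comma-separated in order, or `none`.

2, 5

1 → no match
2 → match
3 → no match — must end with "bab"
4 → no match
5 → match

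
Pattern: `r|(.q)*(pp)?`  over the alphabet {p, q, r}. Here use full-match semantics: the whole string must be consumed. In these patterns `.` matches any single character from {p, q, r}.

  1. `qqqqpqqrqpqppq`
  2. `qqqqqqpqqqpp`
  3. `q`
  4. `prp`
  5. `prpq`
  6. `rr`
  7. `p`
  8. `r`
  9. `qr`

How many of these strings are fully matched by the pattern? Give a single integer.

2

1 → no match
2 → match
3 → no match
4 → no match
5 → no match
6 → no match
7 → no match
8 → match
9 → no match
Total matched: 2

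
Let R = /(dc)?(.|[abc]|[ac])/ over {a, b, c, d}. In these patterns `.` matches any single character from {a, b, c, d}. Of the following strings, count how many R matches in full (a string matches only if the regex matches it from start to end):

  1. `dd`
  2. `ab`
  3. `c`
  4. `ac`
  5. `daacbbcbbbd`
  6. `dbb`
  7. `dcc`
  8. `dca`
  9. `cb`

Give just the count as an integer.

1 → no match
2 → no match
3 → match
4 → no match
5 → no match
6 → no match
7 → match
8 → match
9 → no match
Total matched: 3

3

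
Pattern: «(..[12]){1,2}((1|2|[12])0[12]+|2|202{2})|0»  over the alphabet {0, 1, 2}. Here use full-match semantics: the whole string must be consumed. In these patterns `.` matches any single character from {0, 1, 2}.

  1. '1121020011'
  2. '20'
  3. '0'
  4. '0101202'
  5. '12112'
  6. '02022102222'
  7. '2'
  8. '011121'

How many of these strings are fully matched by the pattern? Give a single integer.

1 → no match
2 → no match
3 → match
4 → no match
5 → no match
6 → no match
7 → no match
8 → no match
Total matched: 1

1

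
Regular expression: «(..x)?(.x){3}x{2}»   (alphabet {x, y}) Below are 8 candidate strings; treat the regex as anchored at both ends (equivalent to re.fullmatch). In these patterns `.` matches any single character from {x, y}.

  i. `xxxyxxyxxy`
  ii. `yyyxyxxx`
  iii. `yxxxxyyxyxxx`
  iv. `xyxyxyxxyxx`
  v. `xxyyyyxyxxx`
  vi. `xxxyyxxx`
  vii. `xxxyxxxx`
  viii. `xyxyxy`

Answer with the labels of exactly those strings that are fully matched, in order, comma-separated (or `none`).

none

i → no match — must end with `x`
ii → no match
iii → no match
iv → no match
v → no match
vi → no match
vii → no match
viii → no match — must end with `x`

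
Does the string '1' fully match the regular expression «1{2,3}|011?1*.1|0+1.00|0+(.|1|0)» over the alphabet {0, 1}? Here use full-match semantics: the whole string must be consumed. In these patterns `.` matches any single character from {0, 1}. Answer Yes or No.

No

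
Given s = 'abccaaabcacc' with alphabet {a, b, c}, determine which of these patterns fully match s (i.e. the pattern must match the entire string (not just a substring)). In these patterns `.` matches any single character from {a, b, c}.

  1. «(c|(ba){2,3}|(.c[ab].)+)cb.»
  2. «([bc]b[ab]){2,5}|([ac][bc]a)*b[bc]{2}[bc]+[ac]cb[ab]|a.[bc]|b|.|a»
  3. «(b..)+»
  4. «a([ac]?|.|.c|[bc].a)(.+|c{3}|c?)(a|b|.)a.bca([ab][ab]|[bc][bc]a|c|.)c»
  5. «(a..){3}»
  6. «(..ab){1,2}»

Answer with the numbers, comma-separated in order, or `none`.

1 → no match
2 → no match
3 → no match — must start with 'b'
4 → match
5 → no match
6 → no match — must end with 'ab'

4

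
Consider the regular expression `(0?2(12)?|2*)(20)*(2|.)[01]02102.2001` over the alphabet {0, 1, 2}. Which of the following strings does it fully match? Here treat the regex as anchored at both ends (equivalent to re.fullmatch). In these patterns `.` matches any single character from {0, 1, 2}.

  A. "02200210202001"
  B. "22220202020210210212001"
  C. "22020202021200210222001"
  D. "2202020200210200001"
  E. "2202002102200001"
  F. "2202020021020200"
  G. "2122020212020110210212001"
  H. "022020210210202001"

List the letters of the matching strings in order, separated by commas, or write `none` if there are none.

A → match
B → match
C → no match
D → no match — must end with "2001"
E → no match — must end with "2001"
F → no match — must end with "2001"
G → no match
H → match

A, B, H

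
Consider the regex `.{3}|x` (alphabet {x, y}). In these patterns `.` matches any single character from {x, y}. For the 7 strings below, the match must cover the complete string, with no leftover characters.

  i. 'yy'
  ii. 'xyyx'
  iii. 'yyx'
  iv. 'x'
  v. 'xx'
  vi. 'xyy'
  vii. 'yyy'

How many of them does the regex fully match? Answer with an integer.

4

i → no match
ii → no match
iii → match
iv → match
v → no match
vi → match
vii → match
Total matched: 4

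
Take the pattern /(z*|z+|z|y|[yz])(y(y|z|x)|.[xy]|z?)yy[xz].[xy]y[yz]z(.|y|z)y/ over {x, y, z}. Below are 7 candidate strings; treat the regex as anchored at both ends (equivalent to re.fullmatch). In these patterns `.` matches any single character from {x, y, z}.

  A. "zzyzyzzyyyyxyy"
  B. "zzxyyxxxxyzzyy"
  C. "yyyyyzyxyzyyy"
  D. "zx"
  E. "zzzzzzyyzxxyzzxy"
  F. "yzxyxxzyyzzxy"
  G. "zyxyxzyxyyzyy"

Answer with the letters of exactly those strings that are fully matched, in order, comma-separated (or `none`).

A → no match
B → no match
C → no match
D → no match — must end with "y"
E → match
F → no match
G → no match

E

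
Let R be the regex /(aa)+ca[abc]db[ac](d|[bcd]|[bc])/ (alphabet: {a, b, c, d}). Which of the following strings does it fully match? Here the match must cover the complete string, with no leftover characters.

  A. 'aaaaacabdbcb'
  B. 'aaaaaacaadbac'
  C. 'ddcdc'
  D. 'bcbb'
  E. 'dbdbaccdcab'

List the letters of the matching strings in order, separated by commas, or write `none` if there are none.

B

A → no match
B → match
C → no match — must start with 'aa'
D → no match — must start with 'aa'
E → no match — must start with 'aa'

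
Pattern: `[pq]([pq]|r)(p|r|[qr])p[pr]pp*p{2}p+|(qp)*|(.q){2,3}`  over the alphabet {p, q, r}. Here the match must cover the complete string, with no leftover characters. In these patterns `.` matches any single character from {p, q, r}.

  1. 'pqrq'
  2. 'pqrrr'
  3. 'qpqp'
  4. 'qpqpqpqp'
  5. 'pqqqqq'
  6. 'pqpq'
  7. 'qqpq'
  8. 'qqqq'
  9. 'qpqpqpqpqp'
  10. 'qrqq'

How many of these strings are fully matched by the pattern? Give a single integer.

1 → match
2 → no match
3 → match
4 → match
5 → match
6 → match
7 → match
8 → match
9 → match
10 → no match
Total matched: 8

8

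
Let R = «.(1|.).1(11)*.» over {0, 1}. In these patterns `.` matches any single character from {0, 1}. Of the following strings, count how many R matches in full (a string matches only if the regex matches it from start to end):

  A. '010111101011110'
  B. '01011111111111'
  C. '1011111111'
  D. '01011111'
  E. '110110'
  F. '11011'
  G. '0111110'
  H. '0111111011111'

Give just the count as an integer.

A → no match
B → no match
C → no match
D → no match
E → no match
F → match
G → match
H → no match
Total matched: 2

2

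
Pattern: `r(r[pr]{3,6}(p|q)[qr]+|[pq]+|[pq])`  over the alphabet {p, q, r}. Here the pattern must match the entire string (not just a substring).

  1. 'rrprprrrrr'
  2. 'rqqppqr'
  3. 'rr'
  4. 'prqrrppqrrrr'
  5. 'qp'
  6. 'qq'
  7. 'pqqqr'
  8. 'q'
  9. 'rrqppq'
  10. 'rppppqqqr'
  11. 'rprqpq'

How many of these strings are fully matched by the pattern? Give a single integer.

1. 'rrprprrrrr' → no match
2. 'rqqppqr' → no match
3. 'rr' → no match
4. 'prqrrppqrrrr' → no match — must start with 'r'
5. 'qp' → no match — must start with 'r'
6. 'qq' → no match — must start with 'r'
7. 'pqqqr' → no match — must start with 'r'
8. 'q' → no match — must start with 'r'
9. 'rrqppq' → no match
10. 'rppppqqqr' → no match
11. 'rprqpq' → no match
Total matched: 0

0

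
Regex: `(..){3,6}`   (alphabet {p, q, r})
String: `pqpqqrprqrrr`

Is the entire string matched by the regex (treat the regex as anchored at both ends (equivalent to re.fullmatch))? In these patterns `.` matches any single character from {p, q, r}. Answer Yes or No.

Yes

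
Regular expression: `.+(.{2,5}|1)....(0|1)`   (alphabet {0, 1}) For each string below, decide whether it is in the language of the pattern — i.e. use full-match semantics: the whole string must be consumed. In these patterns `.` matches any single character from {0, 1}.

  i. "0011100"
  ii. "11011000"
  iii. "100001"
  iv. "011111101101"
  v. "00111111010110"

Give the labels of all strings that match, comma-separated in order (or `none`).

i. "0011100" → no match
ii. "11011000" → match
iii. "100001" → no match
iv. "011111101101" → match
v → match

ii, iv, v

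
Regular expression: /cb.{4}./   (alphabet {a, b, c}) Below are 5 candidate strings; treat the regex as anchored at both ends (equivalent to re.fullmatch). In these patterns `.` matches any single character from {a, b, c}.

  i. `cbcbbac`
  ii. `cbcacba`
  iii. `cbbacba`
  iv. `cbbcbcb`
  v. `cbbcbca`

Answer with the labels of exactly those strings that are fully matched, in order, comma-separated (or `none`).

i → match
ii → match
iii → match
iv → match
v → match

i, ii, iii, iv, v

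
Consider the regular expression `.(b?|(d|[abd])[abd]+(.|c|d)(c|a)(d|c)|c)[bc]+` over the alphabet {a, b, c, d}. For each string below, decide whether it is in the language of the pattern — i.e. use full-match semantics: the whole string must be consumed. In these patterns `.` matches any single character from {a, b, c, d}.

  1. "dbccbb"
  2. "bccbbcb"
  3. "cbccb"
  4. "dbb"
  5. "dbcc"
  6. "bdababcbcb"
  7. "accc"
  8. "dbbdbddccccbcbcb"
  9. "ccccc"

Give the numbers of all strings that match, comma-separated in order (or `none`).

1. "dbccbb" → match
2. "bccbbcb" → match
3. "cbccb" → match
4. "dbb" → match
5. "dbcc" → match
6. "bdababcbcb" → no match
7. "accc" → match
8 → match
9. "ccccc" → match

1, 2, 3, 4, 5, 7, 8, 9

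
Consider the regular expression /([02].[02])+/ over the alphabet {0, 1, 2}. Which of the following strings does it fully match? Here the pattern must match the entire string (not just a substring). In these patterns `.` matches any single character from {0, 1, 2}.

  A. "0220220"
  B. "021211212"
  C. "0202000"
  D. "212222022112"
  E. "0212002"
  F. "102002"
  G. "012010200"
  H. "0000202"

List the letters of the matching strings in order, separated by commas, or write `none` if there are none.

G

A → no match
B → no match
C → no match
D → no match
E → no match
F → no match
G → match
H → no match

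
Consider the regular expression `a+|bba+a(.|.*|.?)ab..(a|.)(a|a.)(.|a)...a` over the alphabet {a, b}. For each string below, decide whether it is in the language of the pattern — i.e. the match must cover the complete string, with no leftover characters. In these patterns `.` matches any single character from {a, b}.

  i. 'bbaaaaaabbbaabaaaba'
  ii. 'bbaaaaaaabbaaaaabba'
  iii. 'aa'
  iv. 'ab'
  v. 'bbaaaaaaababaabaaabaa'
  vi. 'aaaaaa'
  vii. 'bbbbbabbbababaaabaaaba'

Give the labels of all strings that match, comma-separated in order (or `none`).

i, ii, iii, v, vi

i → match
ii → match
iii → match
iv → no match — must end with 'a'
v → match
vi → match
vii → no match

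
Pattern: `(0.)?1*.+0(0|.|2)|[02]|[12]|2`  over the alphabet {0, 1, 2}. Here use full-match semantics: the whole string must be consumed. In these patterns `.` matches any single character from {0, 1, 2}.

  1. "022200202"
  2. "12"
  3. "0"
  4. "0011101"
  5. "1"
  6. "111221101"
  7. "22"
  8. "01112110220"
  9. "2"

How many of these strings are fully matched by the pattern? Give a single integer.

1 → match
2 → no match
3 → match
4 → match
5 → match
6 → match
7 → no match
8 → no match
9 → match
Total matched: 6

6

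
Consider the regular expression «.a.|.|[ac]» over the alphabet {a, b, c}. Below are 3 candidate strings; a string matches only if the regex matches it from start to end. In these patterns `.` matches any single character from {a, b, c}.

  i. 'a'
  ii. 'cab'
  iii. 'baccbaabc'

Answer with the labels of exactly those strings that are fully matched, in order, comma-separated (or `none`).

i → match
ii → match
iii → no match

i, ii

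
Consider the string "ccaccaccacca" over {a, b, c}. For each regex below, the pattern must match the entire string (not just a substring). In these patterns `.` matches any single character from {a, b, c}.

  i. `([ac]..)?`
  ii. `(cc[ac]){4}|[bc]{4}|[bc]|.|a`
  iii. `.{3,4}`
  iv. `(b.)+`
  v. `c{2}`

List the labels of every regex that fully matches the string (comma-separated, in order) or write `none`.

ii

i → no match
ii → match
iii → no match
iv → no match — must start with "b"
v → no match — must end with "c"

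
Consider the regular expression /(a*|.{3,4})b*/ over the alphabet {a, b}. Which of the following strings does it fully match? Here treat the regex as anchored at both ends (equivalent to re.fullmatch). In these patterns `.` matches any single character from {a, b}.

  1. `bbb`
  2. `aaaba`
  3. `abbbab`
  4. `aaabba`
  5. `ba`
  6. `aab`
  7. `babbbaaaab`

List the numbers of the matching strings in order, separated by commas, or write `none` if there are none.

1, 6

1 → match
2 → no match
3 → no match
4 → no match
5 → no match
6 → match
7 → no match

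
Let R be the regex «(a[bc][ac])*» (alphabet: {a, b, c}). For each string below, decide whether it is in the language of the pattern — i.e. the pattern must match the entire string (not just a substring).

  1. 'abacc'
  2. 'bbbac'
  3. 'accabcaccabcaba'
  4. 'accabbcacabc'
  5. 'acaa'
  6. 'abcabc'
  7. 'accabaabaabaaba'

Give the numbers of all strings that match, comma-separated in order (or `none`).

1 → no match
2 → no match
3 → match
4 → no match
5 → no match
6 → match
7 → match

3, 6, 7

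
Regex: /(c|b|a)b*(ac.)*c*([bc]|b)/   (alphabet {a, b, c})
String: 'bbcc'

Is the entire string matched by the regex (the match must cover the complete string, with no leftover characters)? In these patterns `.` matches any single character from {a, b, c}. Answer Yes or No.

Yes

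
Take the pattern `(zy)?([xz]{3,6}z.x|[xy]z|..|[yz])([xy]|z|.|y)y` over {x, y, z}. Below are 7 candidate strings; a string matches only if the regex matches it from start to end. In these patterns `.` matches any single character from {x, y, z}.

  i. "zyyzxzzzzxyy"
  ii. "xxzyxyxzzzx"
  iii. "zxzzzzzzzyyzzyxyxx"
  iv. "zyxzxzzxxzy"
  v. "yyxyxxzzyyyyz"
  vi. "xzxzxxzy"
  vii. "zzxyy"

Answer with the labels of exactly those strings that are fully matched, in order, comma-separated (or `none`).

i → no match
ii → no match — must end with "y"
iii → no match — must end with "y"
iv → match
v → no match — must end with "y"
vi → match
vii → no match

iv, vi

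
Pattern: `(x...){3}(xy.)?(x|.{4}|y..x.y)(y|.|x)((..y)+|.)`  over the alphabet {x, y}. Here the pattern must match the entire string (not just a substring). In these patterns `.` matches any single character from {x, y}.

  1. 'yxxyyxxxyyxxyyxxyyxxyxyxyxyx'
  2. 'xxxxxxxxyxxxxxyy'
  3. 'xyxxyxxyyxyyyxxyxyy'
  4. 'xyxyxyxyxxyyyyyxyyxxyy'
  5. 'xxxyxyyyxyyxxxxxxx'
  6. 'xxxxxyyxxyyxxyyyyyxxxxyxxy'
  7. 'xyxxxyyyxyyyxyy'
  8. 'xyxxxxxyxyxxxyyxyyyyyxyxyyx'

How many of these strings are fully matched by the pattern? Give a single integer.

4

1 → no match — must start with 'x'
2 → no match
3 → no match
4 → match
5 → match
6 → match
7 → match
8 → no match
Total matched: 4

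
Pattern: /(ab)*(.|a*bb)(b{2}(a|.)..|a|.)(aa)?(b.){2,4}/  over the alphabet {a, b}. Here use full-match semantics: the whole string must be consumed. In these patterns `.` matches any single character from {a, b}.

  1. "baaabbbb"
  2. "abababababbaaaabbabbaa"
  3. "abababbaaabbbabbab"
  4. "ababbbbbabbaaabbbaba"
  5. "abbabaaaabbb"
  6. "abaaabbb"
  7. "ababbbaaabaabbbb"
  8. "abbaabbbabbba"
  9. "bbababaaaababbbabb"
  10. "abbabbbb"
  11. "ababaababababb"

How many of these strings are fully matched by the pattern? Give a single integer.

1 → match
2 → no match
3 → no match
4 → no match
5 → no match
6 → no match
7 → no match
8 → no match
9 → no match
10 → match
11 → match
Total matched: 3

3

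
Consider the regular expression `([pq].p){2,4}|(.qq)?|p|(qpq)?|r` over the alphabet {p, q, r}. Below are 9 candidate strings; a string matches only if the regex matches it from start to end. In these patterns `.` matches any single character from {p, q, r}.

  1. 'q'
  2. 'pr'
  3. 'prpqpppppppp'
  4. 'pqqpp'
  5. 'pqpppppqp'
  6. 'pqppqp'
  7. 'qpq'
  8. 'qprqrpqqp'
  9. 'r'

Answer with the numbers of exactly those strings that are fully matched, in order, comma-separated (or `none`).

1. 'q' → no match
2. 'pr' → no match
3. 'prpqpppppppp' → match
4. 'pqqpp' → no match
5. 'pqpppppqp' → match
6. 'pqppqp' → match
7. 'qpq' → match
8. 'qprqrpqqp' → no match
9. 'r' → match

3, 5, 6, 7, 9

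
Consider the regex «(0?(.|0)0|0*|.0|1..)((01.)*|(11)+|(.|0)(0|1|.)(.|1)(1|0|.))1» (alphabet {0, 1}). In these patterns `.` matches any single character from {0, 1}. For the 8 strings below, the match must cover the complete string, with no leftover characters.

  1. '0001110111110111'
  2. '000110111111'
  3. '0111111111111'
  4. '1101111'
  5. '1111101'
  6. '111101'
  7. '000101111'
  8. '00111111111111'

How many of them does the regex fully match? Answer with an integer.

1 → no match
2 → no match
3 → no match
4 → no match
5 → no match
6 → no match
7 → no match
8 → no match
Total matched: 0

0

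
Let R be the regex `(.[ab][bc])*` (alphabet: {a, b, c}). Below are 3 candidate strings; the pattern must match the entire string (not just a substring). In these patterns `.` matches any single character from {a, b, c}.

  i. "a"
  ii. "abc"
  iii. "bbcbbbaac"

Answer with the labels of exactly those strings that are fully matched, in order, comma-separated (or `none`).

i. "a" → no match
ii. "abc" → match
iii. "bbcbbbaac" → match

ii, iii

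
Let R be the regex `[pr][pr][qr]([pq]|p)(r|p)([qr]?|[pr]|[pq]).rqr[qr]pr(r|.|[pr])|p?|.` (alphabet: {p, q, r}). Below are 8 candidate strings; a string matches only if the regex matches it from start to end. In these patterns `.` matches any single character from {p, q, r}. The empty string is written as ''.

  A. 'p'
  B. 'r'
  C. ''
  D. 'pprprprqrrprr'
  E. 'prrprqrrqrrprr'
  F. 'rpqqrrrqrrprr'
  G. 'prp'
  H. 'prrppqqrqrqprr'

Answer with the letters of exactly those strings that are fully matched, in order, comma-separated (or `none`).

A → match
B → match
C → match
D → match
E → match
F → match
G → no match
H → match

A, B, C, D, E, F, H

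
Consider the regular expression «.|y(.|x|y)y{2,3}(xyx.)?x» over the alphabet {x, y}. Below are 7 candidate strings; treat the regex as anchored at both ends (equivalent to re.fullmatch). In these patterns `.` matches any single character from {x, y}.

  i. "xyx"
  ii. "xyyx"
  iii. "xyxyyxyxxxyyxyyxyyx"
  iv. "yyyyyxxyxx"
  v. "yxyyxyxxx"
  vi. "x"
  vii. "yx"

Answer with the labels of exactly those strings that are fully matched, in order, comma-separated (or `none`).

v, vi

i → no match
ii → no match
iii → no match
iv → no match
v → match
vi → match
vii → no match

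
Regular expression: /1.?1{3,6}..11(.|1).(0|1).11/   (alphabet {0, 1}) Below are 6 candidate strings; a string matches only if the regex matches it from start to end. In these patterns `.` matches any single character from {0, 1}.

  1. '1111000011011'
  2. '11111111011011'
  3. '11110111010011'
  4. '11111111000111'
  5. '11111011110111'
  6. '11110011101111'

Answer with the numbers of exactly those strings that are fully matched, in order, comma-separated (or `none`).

1 → no match
2 → match
3 → match
4 → match
5 → match
6 → match

2, 3, 4, 5, 6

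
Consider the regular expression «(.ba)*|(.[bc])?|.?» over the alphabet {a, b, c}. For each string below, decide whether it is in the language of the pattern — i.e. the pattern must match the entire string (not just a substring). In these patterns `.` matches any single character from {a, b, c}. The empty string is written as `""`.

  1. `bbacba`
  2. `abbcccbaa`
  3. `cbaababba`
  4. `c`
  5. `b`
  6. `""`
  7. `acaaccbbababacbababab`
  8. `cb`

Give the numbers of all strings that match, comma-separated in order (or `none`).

1, 3, 4, 5, 6, 8

1 → match
2 → no match
3 → match
4 → match
5 → match
6 → match
7 → no match
8 → match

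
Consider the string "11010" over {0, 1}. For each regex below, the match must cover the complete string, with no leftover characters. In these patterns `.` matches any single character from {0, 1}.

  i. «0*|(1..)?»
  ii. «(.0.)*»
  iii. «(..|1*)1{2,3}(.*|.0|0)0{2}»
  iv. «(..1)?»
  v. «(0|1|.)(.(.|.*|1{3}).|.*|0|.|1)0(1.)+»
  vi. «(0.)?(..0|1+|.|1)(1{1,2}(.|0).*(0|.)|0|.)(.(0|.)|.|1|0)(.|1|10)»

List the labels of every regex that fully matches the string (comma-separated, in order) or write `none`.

i → no match
ii → no match
iii → no match
iv → no match
v → match
vi → match

v, vi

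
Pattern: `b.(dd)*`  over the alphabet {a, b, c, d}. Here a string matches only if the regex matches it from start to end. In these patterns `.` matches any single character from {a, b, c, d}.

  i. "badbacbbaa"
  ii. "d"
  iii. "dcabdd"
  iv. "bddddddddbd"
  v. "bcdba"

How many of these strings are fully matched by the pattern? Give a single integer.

i → no match
ii → no match — must start with "b"
iii → no match — must start with "b"
iv → no match
v → no match
Total matched: 0

0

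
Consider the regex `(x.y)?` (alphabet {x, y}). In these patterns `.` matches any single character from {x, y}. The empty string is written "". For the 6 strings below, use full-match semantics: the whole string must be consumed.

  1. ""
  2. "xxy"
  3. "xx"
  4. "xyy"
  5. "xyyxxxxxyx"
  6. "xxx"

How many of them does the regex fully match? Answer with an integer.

3

1 → match
2 → match
3 → no match
4 → match
5 → no match
6 → no match
Total matched: 3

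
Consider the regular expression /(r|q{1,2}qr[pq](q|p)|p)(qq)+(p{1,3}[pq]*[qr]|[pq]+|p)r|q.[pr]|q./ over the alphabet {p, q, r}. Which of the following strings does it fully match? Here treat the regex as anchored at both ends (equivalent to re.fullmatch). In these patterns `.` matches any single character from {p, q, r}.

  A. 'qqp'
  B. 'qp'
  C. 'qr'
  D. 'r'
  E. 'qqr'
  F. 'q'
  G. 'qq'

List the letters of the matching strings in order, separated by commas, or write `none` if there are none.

A → match
B → match
C → match
D → no match
E → match
F → no match
G → match

A, B, C, E, G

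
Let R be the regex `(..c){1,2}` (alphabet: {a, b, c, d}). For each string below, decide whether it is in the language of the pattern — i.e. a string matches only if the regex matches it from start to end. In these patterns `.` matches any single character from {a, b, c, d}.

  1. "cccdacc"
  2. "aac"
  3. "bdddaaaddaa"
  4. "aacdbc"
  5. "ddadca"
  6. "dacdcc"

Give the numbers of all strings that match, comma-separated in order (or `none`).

2, 4, 6

1 → no match
2 → match
3 → no match — must end with "c"
4 → match
5 → no match — must end with "c"
6 → match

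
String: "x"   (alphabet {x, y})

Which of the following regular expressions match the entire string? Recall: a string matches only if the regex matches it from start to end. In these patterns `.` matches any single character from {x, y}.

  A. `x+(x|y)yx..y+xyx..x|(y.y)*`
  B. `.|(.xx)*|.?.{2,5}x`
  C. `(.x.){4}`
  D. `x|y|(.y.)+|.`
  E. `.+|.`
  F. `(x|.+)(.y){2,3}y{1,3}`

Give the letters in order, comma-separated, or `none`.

A → no match
B → match
C → no match
D → match
E → match
F → no match — must end with "y"

B, D, E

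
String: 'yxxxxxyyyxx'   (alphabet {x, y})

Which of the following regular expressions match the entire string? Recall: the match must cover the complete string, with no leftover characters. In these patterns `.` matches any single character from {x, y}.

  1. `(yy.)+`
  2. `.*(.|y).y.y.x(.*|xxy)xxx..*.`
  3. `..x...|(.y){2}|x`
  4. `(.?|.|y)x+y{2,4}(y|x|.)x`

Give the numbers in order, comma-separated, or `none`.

1 → no match — must start with 'yy'
2 → no match
3 → no match
4 → match

4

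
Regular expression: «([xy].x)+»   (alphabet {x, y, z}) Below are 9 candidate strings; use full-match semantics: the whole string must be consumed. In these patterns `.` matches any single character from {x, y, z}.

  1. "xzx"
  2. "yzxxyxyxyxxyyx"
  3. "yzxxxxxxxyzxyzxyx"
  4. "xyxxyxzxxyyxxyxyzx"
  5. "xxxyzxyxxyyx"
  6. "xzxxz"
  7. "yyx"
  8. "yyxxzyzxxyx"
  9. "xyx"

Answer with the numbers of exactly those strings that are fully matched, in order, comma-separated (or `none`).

1 → match
2 → no match
3 → no match
4 → no match
5 → match
6 → no match — must end with "x"
7 → match
8 → no match
9 → match

1, 5, 7, 9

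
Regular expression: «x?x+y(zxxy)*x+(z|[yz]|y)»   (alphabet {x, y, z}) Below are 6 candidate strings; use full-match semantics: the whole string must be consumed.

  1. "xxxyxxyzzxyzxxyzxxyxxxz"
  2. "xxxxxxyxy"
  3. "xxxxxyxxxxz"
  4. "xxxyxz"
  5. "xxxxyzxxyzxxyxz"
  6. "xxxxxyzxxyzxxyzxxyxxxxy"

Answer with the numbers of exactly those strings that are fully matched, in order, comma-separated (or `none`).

2, 3, 4, 5, 6

1 → no match
2 → match
3 → match
4 → match
5 → match
6 → match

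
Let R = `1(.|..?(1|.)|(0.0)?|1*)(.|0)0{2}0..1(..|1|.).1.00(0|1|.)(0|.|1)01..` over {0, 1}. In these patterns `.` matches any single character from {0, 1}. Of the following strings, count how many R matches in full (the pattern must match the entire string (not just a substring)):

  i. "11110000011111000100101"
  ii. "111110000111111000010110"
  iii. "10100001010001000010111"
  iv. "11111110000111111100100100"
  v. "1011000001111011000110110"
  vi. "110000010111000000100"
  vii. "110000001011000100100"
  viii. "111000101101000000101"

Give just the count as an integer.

i → match
ii → match
iii → match
iv → match
v → no match
vi → match
vii → match
viii → match
Total matched: 7

7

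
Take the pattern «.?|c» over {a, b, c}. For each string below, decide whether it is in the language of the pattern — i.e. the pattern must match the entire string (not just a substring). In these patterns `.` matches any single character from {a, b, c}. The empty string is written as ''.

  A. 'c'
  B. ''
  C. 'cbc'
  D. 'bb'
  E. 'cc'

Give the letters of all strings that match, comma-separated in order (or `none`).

A, B

A → match
B → match
C → no match
D → no match
E → no match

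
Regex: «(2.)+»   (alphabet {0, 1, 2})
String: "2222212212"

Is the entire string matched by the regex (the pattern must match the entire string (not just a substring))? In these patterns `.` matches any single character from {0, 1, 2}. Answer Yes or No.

No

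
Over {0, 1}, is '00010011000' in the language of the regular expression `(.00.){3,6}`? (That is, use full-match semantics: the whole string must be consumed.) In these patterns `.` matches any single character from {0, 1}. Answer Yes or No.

No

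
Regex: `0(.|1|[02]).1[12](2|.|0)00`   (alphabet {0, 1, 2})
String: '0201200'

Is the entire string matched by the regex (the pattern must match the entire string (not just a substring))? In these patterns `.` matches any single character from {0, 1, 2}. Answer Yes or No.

No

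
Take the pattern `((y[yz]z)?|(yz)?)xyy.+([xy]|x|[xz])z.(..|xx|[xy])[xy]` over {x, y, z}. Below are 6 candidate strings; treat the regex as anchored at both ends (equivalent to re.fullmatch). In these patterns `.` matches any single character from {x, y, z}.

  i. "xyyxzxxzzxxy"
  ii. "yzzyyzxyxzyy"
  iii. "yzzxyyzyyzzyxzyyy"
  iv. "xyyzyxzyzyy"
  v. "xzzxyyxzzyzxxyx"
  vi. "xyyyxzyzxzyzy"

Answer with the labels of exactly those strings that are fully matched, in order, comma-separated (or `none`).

i → match
ii → no match
iii → match
iv → match
v → no match
vi → no match

i, iii, iv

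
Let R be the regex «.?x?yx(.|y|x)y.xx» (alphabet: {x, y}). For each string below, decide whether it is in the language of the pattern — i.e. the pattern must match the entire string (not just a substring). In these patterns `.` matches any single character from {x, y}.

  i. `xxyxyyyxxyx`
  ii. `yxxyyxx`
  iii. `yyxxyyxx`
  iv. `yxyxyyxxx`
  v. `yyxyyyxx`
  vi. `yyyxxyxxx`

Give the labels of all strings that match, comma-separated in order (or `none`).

ii, iii, iv, v

i → no match — must end with `xx`
ii → match
iii → match
iv → match
v → match
vi → no match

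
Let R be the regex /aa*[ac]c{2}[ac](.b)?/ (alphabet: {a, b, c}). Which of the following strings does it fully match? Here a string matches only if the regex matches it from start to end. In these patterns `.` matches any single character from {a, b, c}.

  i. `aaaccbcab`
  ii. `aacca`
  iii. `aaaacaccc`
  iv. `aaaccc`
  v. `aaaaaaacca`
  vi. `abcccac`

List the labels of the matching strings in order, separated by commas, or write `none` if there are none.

i → no match
ii → match
iii → no match
iv → match
v → match
vi → no match

ii, iv, v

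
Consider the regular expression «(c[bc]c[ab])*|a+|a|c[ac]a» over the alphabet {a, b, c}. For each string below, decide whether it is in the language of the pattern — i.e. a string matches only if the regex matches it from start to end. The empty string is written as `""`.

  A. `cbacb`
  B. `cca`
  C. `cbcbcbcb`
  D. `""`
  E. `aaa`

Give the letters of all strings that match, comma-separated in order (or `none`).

B, C, D, E

A. `cbacb` → no match
B. `cca` → match
C. `cbcbcbcb` → match
D. `""` → match
E. `aaa` → match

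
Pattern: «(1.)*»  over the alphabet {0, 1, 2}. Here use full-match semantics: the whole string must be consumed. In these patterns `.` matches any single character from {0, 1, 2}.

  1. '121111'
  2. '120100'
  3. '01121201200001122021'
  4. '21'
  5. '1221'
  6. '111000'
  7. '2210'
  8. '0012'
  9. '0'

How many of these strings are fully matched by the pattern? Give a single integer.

1. '121111' → match
2. '120100' → no match
3 → no match
4. '21' → no match
5. '1221' → no match
6. '111000' → no match
7. '2210' → no match
8. '0012' → no match
9. '0' → no match
Total matched: 1

1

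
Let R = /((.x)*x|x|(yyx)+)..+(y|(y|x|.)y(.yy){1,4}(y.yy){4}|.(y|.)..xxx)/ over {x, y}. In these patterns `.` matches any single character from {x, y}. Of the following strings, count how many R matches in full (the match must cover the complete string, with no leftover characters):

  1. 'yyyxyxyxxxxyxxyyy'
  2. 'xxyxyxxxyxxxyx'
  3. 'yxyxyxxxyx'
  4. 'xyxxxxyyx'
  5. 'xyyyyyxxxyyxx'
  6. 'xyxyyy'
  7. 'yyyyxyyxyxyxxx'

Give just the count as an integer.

1 → no match
2 → no match
3. 'yxyxyxxxyx' → no match
4. 'xyxxxxyyx' → no match
5 → no match
6. 'xyxyyy' → match
7 → no match
Total matched: 1

1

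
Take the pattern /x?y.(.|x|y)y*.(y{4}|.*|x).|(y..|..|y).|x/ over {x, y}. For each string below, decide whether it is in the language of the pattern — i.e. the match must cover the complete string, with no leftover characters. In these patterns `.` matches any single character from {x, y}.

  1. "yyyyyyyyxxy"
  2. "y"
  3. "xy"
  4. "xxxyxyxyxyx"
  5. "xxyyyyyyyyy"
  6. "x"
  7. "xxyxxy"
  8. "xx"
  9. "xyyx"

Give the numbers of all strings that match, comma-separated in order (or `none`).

1 → match
2 → no match
3 → no match
4 → no match
5 → no match
6 → match
7 → no match
8 → no match
9 → no match

1, 6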